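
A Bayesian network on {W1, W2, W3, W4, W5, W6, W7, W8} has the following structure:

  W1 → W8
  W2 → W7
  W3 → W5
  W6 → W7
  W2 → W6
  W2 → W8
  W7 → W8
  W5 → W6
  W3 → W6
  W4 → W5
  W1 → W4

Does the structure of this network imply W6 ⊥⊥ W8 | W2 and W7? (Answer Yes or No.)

No

Enumerating the 6 paths from W6 to W8 and testing each for blocking by {W2, W7}:
  1. W6 ← W2 → W8 — W2:fork[blocks] ⇒ blocked
  2. W6 ← W2 → W7 → W8 — W2:fork[blocks]; W7:chain[blocks] ⇒ blocked
  3. W6 → W7 → W8 — W7:chain[blocks] ⇒ blocked
  4. W6 → W7 ← W2 → W8 — W7:collider[open]; W2:fork[blocks] ⇒ blocked
  5. W6 ← W3 → W5 ← W4 ← W1 → W8 — W3:fork[open]; W5:collider[open]; W4:chain[open]; W1:fork[open] ⇒ active
  6. W6 ← W5 ← W4 ← W1 → W8 — W5:chain[open]; W4:chain[open]; W1:fork[open] ⇒ active
Since the path W6 ← W3 → W5 ← W4 ← W1 → W8 is active, W6 and W8 are not d-separated given {W2, W7}.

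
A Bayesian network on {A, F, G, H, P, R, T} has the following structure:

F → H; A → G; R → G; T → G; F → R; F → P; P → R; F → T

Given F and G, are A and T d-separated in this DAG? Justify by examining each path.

No

Enumerating the 3 paths from A to T and testing each for blocking by {F, G}:
Path 1: A → G ← R ← F → T
  F is a fork here and F is conditioned on, so the path is blocked at F.
Path 2: A → G ← R ← P ← F → T
  F is a fork here and F is conditioned on, so the path is blocked at F.
Path 3: A → G ← T
  G is a collider and G is conditioned on, which opens it — no node blocks this path, so it is active.
At least one path is unblocked, so d-separation fails.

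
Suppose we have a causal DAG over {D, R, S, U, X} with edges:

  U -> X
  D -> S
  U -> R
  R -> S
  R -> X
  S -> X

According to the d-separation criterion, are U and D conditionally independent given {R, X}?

Enumerating the 4 paths from U to D and testing each for blocking by {R, X}:
Path 1: U → X ← S ← D
  X is a collider and X is conditioned on, which opens it; S is a chain and S is not conditioned on — no node blocks this path, so it is active.
Path 2: U → X ← R → S ← D
  R is a fork here and R is conditioned on, so the path is blocked at R.
Path 3: U → R → X ← S ← D
  R is a chain here and R is conditioned on, so the path is blocked at R.
Path 4: U → R → S ← D
  R is a chain here and R is conditioned on, so the path is blocked at R.
Since the path U → X ← S ← D is active, U and D are not d-separated given {R, X}.

No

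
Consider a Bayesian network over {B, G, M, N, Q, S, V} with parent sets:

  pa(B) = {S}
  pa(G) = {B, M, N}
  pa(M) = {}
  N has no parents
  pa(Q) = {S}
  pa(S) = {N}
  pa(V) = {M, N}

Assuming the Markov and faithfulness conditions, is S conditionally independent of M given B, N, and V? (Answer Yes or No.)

Yes

Enumerating the 4 paths from S to M and testing each for blocking by {B, N, V}:
Path 1: S → B → G ← M
  B is a chain here and B is conditioned on, so the path is blocked at B.
Path 2: S → B → G ← N → V ← M
  B is a chain here and B is conditioned on, so the path is blocked at B.
Path 3: S ← N → G ← M
  N is a fork here and N is conditioned on, so the path is blocked at N.
Path 4: S ← N → V ← M
  N is a fork here and N is conditioned on, so the path is blocked at N.
Since every path is blocked, d-separation holds.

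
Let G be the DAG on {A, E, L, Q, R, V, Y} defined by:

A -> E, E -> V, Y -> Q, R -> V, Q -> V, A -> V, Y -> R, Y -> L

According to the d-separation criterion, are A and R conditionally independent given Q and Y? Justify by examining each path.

Yes

4 paths connect A and R; each must be blocked for d-separation to hold:
Path 1: A → E → V ← R
  V is a collider here and neither V nor any of its descendants is conditioned on, so the collider stays closed — the path is blocked at V.
Path 2: A → E → V ← Q ← Y → R
  V is a collider here and neither V nor any of its descendants is conditioned on, so the collider stays closed — the path is blocked at V.
Path 3: A → V ← R
  V is a collider here and neither V nor any of its descendants is conditioned on, so the collider stays closed — the path is blocked at V.
Path 4: A → V ← Q ← Y → R
  V is a collider here and neither V nor any of its descendants is conditioned on, so the collider stays closed — the path is blocked at V.
Since every path is blocked, d-separation holds.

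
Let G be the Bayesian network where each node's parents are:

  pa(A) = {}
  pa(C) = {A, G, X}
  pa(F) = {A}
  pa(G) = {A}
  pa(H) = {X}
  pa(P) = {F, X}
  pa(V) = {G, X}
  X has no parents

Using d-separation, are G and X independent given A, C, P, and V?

Enumerating the 5 paths from G to X and testing each for blocking by {A, C, P, V}:
  1. G ← A → F → P ← X — A:fork[blocks]; F:chain[open]; P:collider[open] ⇒ blocked
  2. G ← A → C ← X — A:fork[blocks]; C:collider[open] ⇒ blocked
  3. G → C ← X — C:collider[open] ⇒ active
  4. G → C ← A → F → P ← X — C:collider[open]; A:fork[blocks]; F:chain[open]; P:collider[open] ⇒ blocked
  5. G → V ← X — V:collider[open] ⇒ active
Because an active path exists, G and X are not d-separated.

No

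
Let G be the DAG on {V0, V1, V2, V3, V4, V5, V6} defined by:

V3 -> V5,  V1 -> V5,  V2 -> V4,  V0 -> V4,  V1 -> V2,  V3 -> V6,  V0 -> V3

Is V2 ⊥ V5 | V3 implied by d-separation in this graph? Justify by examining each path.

No

We examine all 2 paths between V2 and V5:
Path 1: V2 ← V1 → V5
  V1 is a fork and V1 is not conditioned on — no node blocks this path, so it is active.
Path 2: V2 → V4 ← V0 → V3 → V5
  V4 is a collider here and neither V4 nor any of its descendants is conditioned on, so the collider stays closed — the path is blocked at V4.
Because an active path exists, V2 and V5 are not d-separated.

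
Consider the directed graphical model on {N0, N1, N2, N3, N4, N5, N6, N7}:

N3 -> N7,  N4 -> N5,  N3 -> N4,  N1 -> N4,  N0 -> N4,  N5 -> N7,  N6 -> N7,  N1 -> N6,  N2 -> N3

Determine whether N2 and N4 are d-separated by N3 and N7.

Yes — N2 and N4 are d-separated given {N3, N7}.

There are 3 undirected paths between N2 and N4; checking each against the conditioning set {N3, N7}:
  1. N2 → N3 → N7 ← N5 ← N4 — N3:chain[blocks]; N7:collider[open]; N5:chain[open] ⇒ blocked
  2. N2 → N3 → N7 ← N6 ← N1 → N4 — N3:chain[blocks]; N7:collider[open]; N6:chain[open]; N1:fork[open] ⇒ blocked
  3. N2 → N3 → N4 — N3:chain[blocks] ⇒ blocked
Every path is blocked, so N2 and N4 are d-separated given {N3, N7}.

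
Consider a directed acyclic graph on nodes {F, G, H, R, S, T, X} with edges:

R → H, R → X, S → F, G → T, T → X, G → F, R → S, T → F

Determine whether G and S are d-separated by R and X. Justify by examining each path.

4 paths connect G and S; each must be blocked for d-separation to hold:
Path 1: G → T → X ← R → S
  R is a fork here and R is conditioned on, so the path is blocked at R.
Path 2: G → T → F ← S
  F is a collider here and neither F nor any of its descendants is conditioned on, so the collider stays closed — the path is blocked at F.
Path 3: G → F ← S
  F is a collider here and neither F nor any of its descendants is conditioned on, so the collider stays closed — the path is blocked at F.
Path 4: G → F ← T → X ← R → S
  F is a collider here and neither F nor any of its descendants is conditioned on, so the collider stays closed — the path is blocked at F.
Every path is blocked, so G and S are d-separated given {R, X}.

Yes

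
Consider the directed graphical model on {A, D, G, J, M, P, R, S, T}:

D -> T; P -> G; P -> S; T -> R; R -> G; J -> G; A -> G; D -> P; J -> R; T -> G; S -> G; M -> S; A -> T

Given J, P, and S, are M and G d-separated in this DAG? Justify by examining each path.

There are 6 undirected paths between M and G; checking each against the conditioning set {J, P, S}:
Path 1: M → S → G
  S is a chain here and S is conditioned on, so the path is blocked at S.
Path 2: M → S ← P → G
  P is a fork here and P is conditioned on, so the path is blocked at P.
Path 3: M → S ← P ← D → T ← A → G
  P is a chain here and P is conditioned on, so the path is blocked at P.
Path 4: M → S ← P ← D → T → G
  P is a chain here and P is conditioned on, so the path is blocked at P.
Path 5: M → S ← P ← D → T → R → G
  P is a chain here and P is conditioned on, so the path is blocked at P.
Path 6: M → S ← P ← D → T → R ← J → G
  P is a chain here and P is conditioned on, so the path is blocked at P.
Every path is blocked, so M and G are d-separated given {J, P, S}.

Yes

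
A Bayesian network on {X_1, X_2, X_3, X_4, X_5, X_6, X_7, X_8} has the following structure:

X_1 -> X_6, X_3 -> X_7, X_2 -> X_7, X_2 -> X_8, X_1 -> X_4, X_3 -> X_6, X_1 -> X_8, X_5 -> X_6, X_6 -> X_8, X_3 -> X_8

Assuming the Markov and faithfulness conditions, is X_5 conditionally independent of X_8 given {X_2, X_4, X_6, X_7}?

Enumerating the 4 paths from X_5 to X_8 and testing each for blocking by {X_2, X_4, X_6, X_7}:
  1. X_5 → X_6 ← X_1 → X_8 — X_6:collider[open]; X_1:fork[open] ⇒ active
  2. X_5 → X_6 → X_8 — X_6:chain[blocks] ⇒ blocked
  3. X_5 → X_6 ← X_3 → X_8 — X_6:collider[open]; X_3:fork[open] ⇒ active
  4. X_5 → X_6 ← X_3 → X_7 ← X_2 → X_8 — X_6:collider[open]; X_3:fork[open]; X_7:collider[open]; X_2:fork[blocks] ⇒ blocked
Because an active path exists, X_5 and X_8 are not d-separated.

No — X_5 and X_8 are not d-separated given {X_2, X_4, X_6, X_7}.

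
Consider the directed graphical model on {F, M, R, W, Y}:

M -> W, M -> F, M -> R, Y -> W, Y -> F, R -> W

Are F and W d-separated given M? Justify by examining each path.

No

We examine all 3 paths between F and W:
Path 1: F ← Y → W
  Y is a fork and Y is not conditioned on — no node blocks this path, so it is active.
Path 2: F ← M → W
  M is a fork here and M is conditioned on, so the path is blocked at M.
Path 3: F ← M → R → W
  M is a fork here and M is conditioned on, so the path is blocked at M.
Because an active path exists, F and W are not d-separated.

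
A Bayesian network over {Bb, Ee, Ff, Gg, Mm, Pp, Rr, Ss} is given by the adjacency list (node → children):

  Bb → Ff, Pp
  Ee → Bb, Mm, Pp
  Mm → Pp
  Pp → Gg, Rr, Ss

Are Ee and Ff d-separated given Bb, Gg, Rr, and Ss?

Yes — Ee and Ff are d-separated given {Bb, Gg, Rr, Ss}.

Enumerating the 3 paths from Ee to Ff and testing each for blocking by {Bb, Gg, Rr, Ss}:
  1. Ee → Mm → Pp ← Bb → Ff — Mm:chain[open]; Pp:collider[open]; Bb:fork[blocks] ⇒ blocked
  2. Ee → Bb → Ff — Bb:chain[blocks] ⇒ blocked
  3. Ee → Pp ← Bb → Ff — Pp:collider[open]; Bb:fork[blocks] ⇒ blocked
Every path is blocked, so Ee and Ff are d-separated given {Bb, Gg, Rr, Ss}.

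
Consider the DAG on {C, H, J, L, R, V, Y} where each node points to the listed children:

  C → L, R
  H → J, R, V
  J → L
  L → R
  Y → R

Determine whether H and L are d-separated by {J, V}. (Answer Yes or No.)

There are 3 undirected paths between H and L; checking each against the conditioning set {J, V}:
Path 1: H → R ← L
  R is a collider here and neither R nor any of its descendants is conditioned on, so the collider stays closed — the path is blocked at R.
Path 2: H → R ← C → L
  R is a collider here and neither R nor any of its descendants is conditioned on, so the collider stays closed — the path is blocked at R.
Path 3: H → J → L
  J is a chain here and J is conditioned on, so the path is blocked at J.
All paths are blocked; H ⊥ L | {J, V} holds.

Yes — H and L are d-separated given {J, V}.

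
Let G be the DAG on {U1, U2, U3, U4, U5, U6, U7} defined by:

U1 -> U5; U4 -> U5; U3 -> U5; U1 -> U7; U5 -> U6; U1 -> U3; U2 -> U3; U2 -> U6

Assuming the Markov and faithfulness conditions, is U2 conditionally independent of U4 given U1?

3 paths connect U2 and U4; each must be blocked for d-separation to hold:
Path 1: U2 → U3 → U5 ← U4
  U5 is a collider here and neither U5 nor any of its descendants is conditioned on, so the collider stays closed — the path is blocked at U5.
Path 2: U2 → U3 ← U1 → U5 ← U4
  U3 is a collider here and neither U3 nor any of its descendants is conditioned on, so the collider stays closed — the path is blocked at U3.
Path 3: U2 → U6 ← U5 ← U4
  U6 is a collider here and neither U6 nor any of its descendants is conditioned on, so the collider stays closed — the path is blocked at U6.
Every path is blocked, so U2 and U4 are d-separated given {U1}.

Yes — U2 and U4 are d-separated given {U1}.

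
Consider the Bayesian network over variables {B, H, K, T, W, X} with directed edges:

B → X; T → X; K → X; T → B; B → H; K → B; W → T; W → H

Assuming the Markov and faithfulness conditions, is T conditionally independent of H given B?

No — T and H are not d-separated given {B}.

There are 4 undirected paths between T and H; checking each against the conditioning set {B}:
  1. T → B → H — B:chain[blocks] ⇒ blocked
  2. T → X ← K → B → H — X:collider[blocks]; K:fork[open]; B:chain[blocks] ⇒ blocked
  3. T → X ← B → H — X:collider[blocks]; B:fork[blocks] ⇒ blocked
  4. T ← W → H — W:fork[open] ⇒ active
Since the path T ← W → H is active, T and H are not d-separated given {B}.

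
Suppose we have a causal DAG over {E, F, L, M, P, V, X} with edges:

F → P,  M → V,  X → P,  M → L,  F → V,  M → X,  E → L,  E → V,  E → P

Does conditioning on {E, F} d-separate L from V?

We examine all 6 paths between L and V:
  1. L ← M → X → P ← F → V — M:fork[open]; X:chain[open]; P:collider[blocks]; F:fork[blocks] ⇒ blocked
  2. L ← M → X → P ← E → V — M:fork[open]; X:chain[open]; P:collider[blocks]; E:fork[blocks] ⇒ blocked
  3. L ← M → V — M:fork[open] ⇒ active
  4. L ← E → V — E:fork[blocks] ⇒ blocked
  5. L ← E → P ← F → V — E:fork[blocks]; P:collider[blocks]; F:fork[blocks] ⇒ blocked
  6. L ← E → P ← X ← M → V — E:fork[blocks]; P:collider[blocks]; X:chain[open]; M:fork[open] ⇒ blocked
Because an active path exists, L and V are not d-separated.

No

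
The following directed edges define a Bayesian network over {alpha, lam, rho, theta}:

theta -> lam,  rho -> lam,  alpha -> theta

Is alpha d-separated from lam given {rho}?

The only undirected path from alpha to lam is:
  1. alpha → theta → lam — theta:chain[open] ⇒ active
At least one path is unblocked, so d-separation fails.

No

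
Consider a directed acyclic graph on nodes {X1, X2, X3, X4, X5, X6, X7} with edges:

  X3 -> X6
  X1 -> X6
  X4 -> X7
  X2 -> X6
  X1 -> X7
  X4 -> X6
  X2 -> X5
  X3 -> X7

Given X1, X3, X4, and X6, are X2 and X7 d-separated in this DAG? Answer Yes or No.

Enumerating the 3 paths from X2 to X7 and testing each for blocking by {X1, X3, X4, X6}:
Path 1: X2 → X6 ← X3 → X7
  X3 is a fork here and X3 is conditioned on, so the path is blocked at X3.
Path 2: X2 → X6 ← X1 → X7
  X1 is a fork here and X1 is conditioned on, so the path is blocked at X1.
Path 3: X2 → X6 ← X4 → X7
  X4 is a fork here and X4 is conditioned on, so the path is blocked at X4.
All paths are blocked; X2 ⊥ X7 | {X1, X3, X4, X6} holds.

Yes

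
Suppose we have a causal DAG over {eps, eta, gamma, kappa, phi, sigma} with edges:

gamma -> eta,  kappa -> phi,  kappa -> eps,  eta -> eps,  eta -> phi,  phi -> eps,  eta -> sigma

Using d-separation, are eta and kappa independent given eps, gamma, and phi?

We examine all 4 paths between eta and kappa:
Path 1: eta → eps ← phi ← kappa
  phi is a chain here and phi is conditioned on, so the path is blocked at phi.
Path 2: eta → eps ← kappa
  eps is a collider and eps is conditioned on, which opens it — no node blocks this path, so it is active.
Path 3: eta → phi → eps ← kappa
  phi is a chain here and phi is conditioned on, so the path is blocked at phi.
Path 4: eta → phi ← kappa
  phi is a collider and phi is conditioned on, which opens it — no node blocks this path, so it is active.
At least one path is unblocked, so d-separation fails.

No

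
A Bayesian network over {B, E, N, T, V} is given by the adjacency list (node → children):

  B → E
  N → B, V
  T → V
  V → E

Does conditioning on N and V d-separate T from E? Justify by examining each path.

Yes

2 paths connect T and E; each must be blocked for d-separation to hold:
Path 1: T → V → E
  V is a chain here and V is conditioned on, so the path is blocked at V.
Path 2: T → V ← N → B → E
  N is a fork here and N is conditioned on, so the path is blocked at N.
Since every path is blocked, d-separation holds.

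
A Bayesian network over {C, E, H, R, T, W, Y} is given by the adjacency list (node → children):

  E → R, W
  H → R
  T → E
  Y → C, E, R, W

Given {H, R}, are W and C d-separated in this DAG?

We examine all 3 paths between W and C:
Path 1: W ← Y → C
  Y is a fork and Y is not conditioned on — no node blocks this path, so it is active.
Path 2: W ← E → R ← Y → C
  E is a fork and E is not conditioned on; R is a collider and R is conditioned on, which opens it; Y is a fork and Y is not conditioned on — no node blocks this path, so it is active.
Path 3: W ← E ← Y → C
  E is a chain and E is not conditioned on; Y is a fork and Y is not conditioned on — no node blocks this path, so it is active.
Since the path W ← Y → C is active, W and C are not d-separated given {H, R}.

No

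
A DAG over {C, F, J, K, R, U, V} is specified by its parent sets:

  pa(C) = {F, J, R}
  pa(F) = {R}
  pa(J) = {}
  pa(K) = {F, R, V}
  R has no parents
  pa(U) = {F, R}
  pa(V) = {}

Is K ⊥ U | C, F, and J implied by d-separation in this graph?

There are 6 undirected paths between K and U; checking each against the conditioning set {C, F, J}:
  1. K ← F → U — F:fork[blocks] ⇒ blocked
  2. K ← F ← R → U — F:chain[blocks]; R:fork[open] ⇒ blocked
  3. K ← F → C ← R → U — F:fork[blocks]; C:collider[open]; R:fork[open] ⇒ blocked
  4. K ← R → U — R:fork[open] ⇒ active
  5. K ← R → F → U — R:fork[open]; F:chain[blocks] ⇒ blocked
  6. K ← R → C ← F → U — R:fork[open]; C:collider[open]; F:fork[blocks] ⇒ blocked
Since the path K ← R → U is active, K and U are not d-separated given {C, F, J}.

No — K and U are not d-separated given {C, F, J}.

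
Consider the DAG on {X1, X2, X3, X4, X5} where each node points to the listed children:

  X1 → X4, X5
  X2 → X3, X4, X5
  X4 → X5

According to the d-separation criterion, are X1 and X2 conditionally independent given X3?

Yes

Enumerating the 4 paths from X1 to X2 and testing each for blocking by {X3}:
Path 1: X1 → X4 ← X2
  X4 is a collider here and neither X4 nor any of its descendants is conditioned on, so the collider stays closed — the path is blocked at X4.
Path 2: X1 → X4 → X5 ← X2
  X5 is a collider here and neither X5 nor any of its descendants is conditioned on, so the collider stays closed — the path is blocked at X5.
Path 3: X1 → X5 ← X4 ← X2
  X5 is a collider here and neither X5 nor any of its descendants is conditioned on, so the collider stays closed — the path is blocked at X5.
Path 4: X1 → X5 ← X2
  X5 is a collider here and neither X5 nor any of its descendants is conditioned on, so the collider stays closed — the path is blocked at X5.
All paths are blocked; X1 ⊥ X2 | {X3} holds.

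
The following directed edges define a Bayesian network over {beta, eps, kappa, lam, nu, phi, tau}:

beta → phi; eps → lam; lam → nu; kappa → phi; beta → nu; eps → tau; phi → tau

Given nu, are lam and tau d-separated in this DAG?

Enumerating the 2 paths from lam to tau and testing each for blocking by {nu}:
Path 1: lam ← eps → tau
  eps is a fork and eps is not conditioned on — no node blocks this path, so it is active.
Path 2: lam → nu ← beta → phi → tau
  nu is a collider and nu is conditioned on, which opens it; beta is a fork and beta is not conditioned on; phi is a chain and phi is not conditioned on — no node blocks this path, so it is active.
Because an active path exists, lam and tau are not d-separated.

No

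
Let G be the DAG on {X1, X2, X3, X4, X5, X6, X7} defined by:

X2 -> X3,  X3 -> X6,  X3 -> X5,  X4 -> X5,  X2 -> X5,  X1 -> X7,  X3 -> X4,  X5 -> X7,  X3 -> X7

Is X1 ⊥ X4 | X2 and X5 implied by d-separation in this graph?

We examine all 6 paths between X1 and X4:
Path 1: X1 → X7 ← X5 ← X4
  X7 is a collider here and neither X7 nor any of its descendants is conditioned on, so the collider stays closed — the path is blocked at X7.
Path 2: X1 → X7 ← X5 ← X2 → X3 → X4
  X7 is a collider here and neither X7 nor any of its descendants is conditioned on, so the collider stays closed — the path is blocked at X7.
Path 3: X1 → X7 ← X5 ← X3 → X4
  X7 is a collider here and neither X7 nor any of its descendants is conditioned on, so the collider stays closed — the path is blocked at X7.
Path 4: X1 → X7 ← X3 → X4
  X7 is a collider here and neither X7 nor any of its descendants is conditioned on, so the collider stays closed — the path is blocked at X7.
Path 5: X1 → X7 ← X3 → X5 ← X4
  X7 is a collider here and neither X7 nor any of its descendants is conditioned on, so the collider stays closed — the path is blocked at X7.
Path 6: X1 → X7 ← X3 ← X2 → X5 ← X4
  X7 is a collider here and neither X7 nor any of its descendants is conditioned on, so the collider stays closed — the path is blocked at X7.
Since every path is blocked, d-separation holds.

Yes — X1 and X4 are d-separated given {X2, X5}.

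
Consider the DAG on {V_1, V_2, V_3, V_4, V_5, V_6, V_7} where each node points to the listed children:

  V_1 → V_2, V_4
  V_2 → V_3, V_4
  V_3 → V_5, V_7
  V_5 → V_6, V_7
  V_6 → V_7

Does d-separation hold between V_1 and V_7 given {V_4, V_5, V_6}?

No — V_1 and V_7 are not d-separated given {V_4, V_5, V_6}.

We examine all 6 paths between V_1 and V_7:
Path 1: V_1 → V_2 → V_3 → V_5 → V_6 → V_7
  V_5 is a chain here and V_5 is conditioned on, so the path is blocked at V_5.
Path 2: V_1 → V_2 → V_3 → V_5 → V_7
  V_5 is a chain here and V_5 is conditioned on, so the path is blocked at V_5.
Path 3: V_1 → V_2 → V_3 → V_7
  V_2 is a chain and V_2 is not conditioned on; V_3 is a chain and V_3 is not conditioned on — no node blocks this path, so it is active.
Path 4: V_1 → V_4 ← V_2 → V_3 → V_5 → V_6 → V_7
  V_5 is a chain here and V_5 is conditioned on, so the path is blocked at V_5.
Path 5: V_1 → V_4 ← V_2 → V_3 → V_5 → V_7
  V_5 is a chain here and V_5 is conditioned on, so the path is blocked at V_5.
Path 6: V_1 → V_4 ← V_2 → V_3 → V_7
  V_4 is a collider and V_4 is conditioned on, which opens it; V_2 is a fork and V_2 is not conditioned on; V_3 is a chain and V_3 is not conditioned on — no node blocks this path, so it is active.
Since the path V_1 → V_2 → V_3 → V_7 is active, V_1 and V_7 are not d-separated given {V_4, V_5, V_6}.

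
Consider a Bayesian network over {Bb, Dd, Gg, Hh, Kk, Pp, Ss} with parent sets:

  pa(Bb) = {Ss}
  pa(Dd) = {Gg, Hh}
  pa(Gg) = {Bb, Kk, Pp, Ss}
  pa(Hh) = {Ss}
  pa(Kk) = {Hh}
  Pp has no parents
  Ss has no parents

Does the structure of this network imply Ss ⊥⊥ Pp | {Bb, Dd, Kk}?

There are 4 undirected paths between Ss and Pp; checking each against the conditioning set {Bb, Dd, Kk}:
  1. Ss → Gg ← Pp — Gg:collider[open] ⇒ active
  2. Ss → Hh → Kk → Gg ← Pp — Hh:chain[open]; Kk:chain[blocks]; Gg:collider[open] ⇒ blocked
  3. Ss → Hh → Dd ← Gg ← Pp — Hh:chain[open]; Dd:collider[open]; Gg:chain[open] ⇒ active
  4. Ss → Bb → Gg ← Pp — Bb:chain[blocks]; Gg:collider[open] ⇒ blocked
At least one path is unblocked, so d-separation fails.

No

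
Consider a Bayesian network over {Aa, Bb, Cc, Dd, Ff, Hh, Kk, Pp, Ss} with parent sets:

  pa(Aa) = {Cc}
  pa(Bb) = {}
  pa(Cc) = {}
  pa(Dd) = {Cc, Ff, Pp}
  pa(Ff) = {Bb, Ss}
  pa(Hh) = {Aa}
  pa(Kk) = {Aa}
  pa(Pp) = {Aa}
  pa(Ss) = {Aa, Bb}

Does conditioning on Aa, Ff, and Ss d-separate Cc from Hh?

Yes

4 paths connect Cc and Hh; each must be blocked for d-separation to hold:
  1. Cc → Dd ← Pp ← Aa → Hh — Dd:collider[blocks]; Pp:chain[open]; Aa:fork[blocks] ⇒ blocked
  2. Cc → Dd ← Ff ← Ss ← Aa → Hh — Dd:collider[blocks]; Ff:chain[blocks]; Ss:chain[blocks]; Aa:fork[blocks] ⇒ blocked
  3. Cc → Dd ← Ff ← Bb → Ss ← Aa → Hh — Dd:collider[blocks]; Ff:chain[blocks]; Bb:fork[open]; Ss:collider[open]; Aa:fork[blocks] ⇒ blocked
  4. Cc → Aa → Hh — Aa:chain[blocks] ⇒ blocked
Since every path is blocked, d-separation holds.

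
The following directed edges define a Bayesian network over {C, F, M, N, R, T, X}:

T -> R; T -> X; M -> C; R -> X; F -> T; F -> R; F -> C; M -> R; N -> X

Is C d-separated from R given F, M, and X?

There are 4 undirected paths between C and R; checking each against the conditioning set {F, M, X}:
Path 1: C ← F → R
  F is a fork here and F is conditioned on, so the path is blocked at F.
Path 2: C ← F → T → R
  F is a fork here and F is conditioned on, so the path is blocked at F.
Path 3: C ← F → T → X ← R
  F is a fork here and F is conditioned on, so the path is blocked at F.
Path 4: C ← M → R
  M is a fork here and M is conditioned on, so the path is blocked at M.
Every path is blocked, so C and R are d-separated given {F, M, X}.

Yes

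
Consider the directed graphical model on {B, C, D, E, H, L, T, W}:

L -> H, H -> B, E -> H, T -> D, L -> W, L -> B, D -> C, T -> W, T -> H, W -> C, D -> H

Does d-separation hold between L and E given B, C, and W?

We examine all 6 paths between L and E:
Path 1: L → B ← H ← E
  B is a collider and B is conditioned on, which opens it; H is a chain and H is not conditioned on — no node blocks this path, so it is active.
Path 2: L → W ← T → D → H ← E
  W is a collider and W is conditioned on, which opens it; T is a fork and T is not conditioned on; D is a chain and D is not conditioned on; H is a collider and its descendant B is conditioned on, which opens it — no node blocks this path, so it is active.
Path 3: L → W ← T → H ← E
  W is a collider and W is conditioned on, which opens it; T is a fork and T is not conditioned on; H is a collider and its descendant B is conditioned on, which opens it — no node blocks this path, so it is active.
Path 4: L → W → C ← D ← T → H ← E
  W is a chain here and W is conditioned on, so the path is blocked at W.
Path 5: L → W → C ← D → H ← E
  W is a chain here and W is conditioned on, so the path is blocked at W.
Path 6: L → H ← E
  H is a collider and its descendant B is conditioned on, which opens it — no node blocks this path, so it is active.
Because an active path exists, L and E are not d-separated.

No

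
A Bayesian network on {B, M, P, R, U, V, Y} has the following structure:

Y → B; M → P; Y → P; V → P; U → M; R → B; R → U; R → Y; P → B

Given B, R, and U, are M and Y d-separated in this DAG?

6 paths connect M and Y; each must be blocked for d-separation to hold:
Path 1: M → P ← Y
  P is a collider and its descendant B is conditioned on, which opens it — no node blocks this path, so it is active.
Path 2: M → P → B ← Y
  P is a chain and P is not conditioned on; B is a collider and B is conditioned on, which opens it — no node blocks this path, so it is active.
Path 3: M → P → B ← R → Y
  R is a fork here and R is conditioned on, so the path is blocked at R.
Path 4: M ← U ← R → Y
  U is a chain here and U is conditioned on, so the path is blocked at U.
Path 5: M ← U ← R → B ← P ← Y
  U is a chain here and U is conditioned on, so the path is blocked at U.
Path 6: M ← U ← R → B ← Y
  U is a chain here and U is conditioned on, so the path is blocked at U.
At least one path is unblocked, so d-separation fails.

No — M and Y are not d-separated given {B, R, U}.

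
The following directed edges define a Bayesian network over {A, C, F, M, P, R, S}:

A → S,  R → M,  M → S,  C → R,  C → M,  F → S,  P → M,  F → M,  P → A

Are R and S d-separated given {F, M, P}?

6 paths connect R and S; each must be blocked for d-separation to hold:
  1. R → M → S — M:chain[blocks] ⇒ blocked
  2. R → M ← P → A → S — M:collider[open]; P:fork[blocks]; A:chain[open] ⇒ blocked
  3. R → M ← F → S — M:collider[open]; F:fork[blocks] ⇒ blocked
  4. R ← C → M → S — C:fork[open]; M:chain[blocks] ⇒ blocked
  5. R ← C → M ← P → A → S — C:fork[open]; M:collider[open]; P:fork[blocks]; A:chain[open] ⇒ blocked
  6. R ← C → M ← F → S — C:fork[open]; M:collider[open]; F:fork[blocks] ⇒ blocked
Since every path is blocked, d-separation holds.

Yes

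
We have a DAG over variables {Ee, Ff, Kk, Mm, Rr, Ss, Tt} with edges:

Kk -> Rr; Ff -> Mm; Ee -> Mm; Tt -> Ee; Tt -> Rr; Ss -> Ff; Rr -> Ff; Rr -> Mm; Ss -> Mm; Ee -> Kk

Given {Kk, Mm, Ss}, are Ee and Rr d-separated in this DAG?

No — Ee and Rr are not d-separated given {Kk, Mm, Ss}.

We examine all 5 paths between Ee and Rr:
Path 1: Ee → Kk → Rr
  Kk is a chain here and Kk is conditioned on, so the path is blocked at Kk.
Path 2: Ee → Mm ← Rr
  Mm is a collider and Mm is conditioned on, which opens it — no node blocks this path, so it is active.
Path 3: Ee → Mm ← Ss → Ff ← Rr
  Ss is a fork here and Ss is conditioned on, so the path is blocked at Ss.
Path 4: Ee → Mm ← Ff ← Rr
  Mm is a collider and Mm is conditioned on, which opens it; Ff is a chain and Ff is not conditioned on — no node blocks this path, so it is active.
Path 5: Ee ← Tt → Rr
  Tt is a fork and Tt is not conditioned on — no node blocks this path, so it is active.
At least one path is unblocked, so d-separation fails.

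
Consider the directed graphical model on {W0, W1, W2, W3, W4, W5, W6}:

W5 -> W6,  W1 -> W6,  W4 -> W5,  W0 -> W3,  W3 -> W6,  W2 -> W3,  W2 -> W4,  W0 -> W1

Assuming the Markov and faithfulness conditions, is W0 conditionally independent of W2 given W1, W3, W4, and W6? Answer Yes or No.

We examine all 4 paths between W0 and W2:
  1. W0 → W3 ← W2 — W3:collider[open] ⇒ active
  2. W0 → W3 → W6 ← W5 ← W4 ← W2 — W3:chain[blocks]; W6:collider[open]; W5:chain[open]; W4:chain[blocks] ⇒ blocked
  3. W0 → W1 → W6 ← W3 ← W2 — W1:chain[blocks]; W6:collider[open]; W3:chain[blocks] ⇒ blocked
  4. W0 → W1 → W6 ← W5 ← W4 ← W2 — W1:chain[blocks]; W6:collider[open]; W5:chain[open]; W4:chain[blocks] ⇒ blocked
Since the path W0 → W3 ← W2 is active, W0 and W2 are not d-separated given {W1, W3, W4, W6}.

No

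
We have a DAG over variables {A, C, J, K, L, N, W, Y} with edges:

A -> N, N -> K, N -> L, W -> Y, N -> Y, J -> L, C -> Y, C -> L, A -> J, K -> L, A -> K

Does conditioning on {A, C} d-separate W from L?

Enumerating the 6 paths from W to L and testing each for blocking by {A, C}:
  1. W → Y ← N → L — Y:collider[blocks]; N:fork[open] ⇒ blocked
  2. W → Y ← N ← A → J → L — Y:collider[blocks]; N:chain[open]; A:fork[blocks]; J:chain[open] ⇒ blocked
  3. W → Y ← N ← A → K → L — Y:collider[blocks]; N:chain[open]; A:fork[blocks]; K:chain[open] ⇒ blocked
  4. W → Y ← N → K → L — Y:collider[blocks]; N:fork[open]; K:chain[open] ⇒ blocked
  5. W → Y ← N → K ← A → J → L — Y:collider[blocks]; N:fork[open]; K:collider[blocks]; A:fork[blocks]; J:chain[open] ⇒ blocked
  6. W → Y ← C → L — Y:collider[blocks]; C:fork[blocks] ⇒ blocked
Every path is blocked, so W and L are d-separated given {A, C}.

Yes — W and L are d-separated given {A, C}.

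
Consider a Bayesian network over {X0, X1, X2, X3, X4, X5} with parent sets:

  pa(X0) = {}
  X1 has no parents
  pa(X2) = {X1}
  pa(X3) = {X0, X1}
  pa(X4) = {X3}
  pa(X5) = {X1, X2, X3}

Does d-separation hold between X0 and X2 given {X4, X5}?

Enumerating the 4 paths from X0 to X2 and testing each for blocking by {X4, X5}:
  1. X0 → X3 → X5 ← X2 — X3:chain[open]; X5:collider[open] ⇒ active
  2. X0 → X3 → X5 ← X1 → X2 — X3:chain[open]; X5:collider[open]; X1:fork[open] ⇒ active
  3. X0 → X3 ← X1 → X2 — X3:collider[open]; X1:fork[open] ⇒ active
  4. X0 → X3 ← X1 → X5 ← X2 — X3:collider[open]; X1:fork[open]; X5:collider[open] ⇒ active
Since the path X0 → X3 → X5 ← X2 is active, X0 and X2 are not d-separated given {X4, X5}.

No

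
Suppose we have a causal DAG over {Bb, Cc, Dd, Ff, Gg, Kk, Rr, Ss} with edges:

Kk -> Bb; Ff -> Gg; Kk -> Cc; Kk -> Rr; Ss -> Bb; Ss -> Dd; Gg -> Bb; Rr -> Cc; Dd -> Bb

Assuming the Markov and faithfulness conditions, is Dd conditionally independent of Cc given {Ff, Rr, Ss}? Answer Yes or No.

Yes

Enumerating the 4 paths from Dd to Cc and testing each for blocking by {Ff, Rr, Ss}:
Path 1: Dd → Bb ← Kk → Rr → Cc
  Bb is a collider here and neither Bb nor any of its descendants is conditioned on, so the collider stays closed — the path is blocked at Bb.
Path 2: Dd → Bb ← Kk → Cc
  Bb is a collider here and neither Bb nor any of its descendants is conditioned on, so the collider stays closed — the path is blocked at Bb.
Path 3: Dd ← Ss → Bb ← Kk → Rr → Cc
  Ss is a fork here and Ss is conditioned on, so the path is blocked at Ss.
Path 4: Dd ← Ss → Bb ← Kk → Cc
  Ss is a fork here and Ss is conditioned on, so the path is blocked at Ss.
Every path is blocked, so Dd and Cc are d-separated given {Ff, Rr, Ss}.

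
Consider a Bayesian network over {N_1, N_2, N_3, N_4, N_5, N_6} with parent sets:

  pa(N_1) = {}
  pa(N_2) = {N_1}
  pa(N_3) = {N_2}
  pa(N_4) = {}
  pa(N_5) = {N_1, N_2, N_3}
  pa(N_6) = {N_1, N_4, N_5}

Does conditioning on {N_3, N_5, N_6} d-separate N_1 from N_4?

4 paths connect N_1 and N_4; each must be blocked for d-separation to hold:
Path 1: N_1 → N_5 → N_6 ← N_4
  N_5 is a chain here and N_5 is conditioned on, so the path is blocked at N_5.
Path 2: N_1 → N_2 → N_5 → N_6 ← N_4
  N_5 is a chain here and N_5 is conditioned on, so the path is blocked at N_5.
Path 3: N_1 → N_2 → N_3 → N_5 → N_6 ← N_4
  N_3 is a chain here and N_3 is conditioned on, so the path is blocked at N_3.
Path 4: N_1 → N_6 ← N_4
  N_6 is a collider and N_6 is conditioned on, which opens it — no node blocks this path, so it is active.
Since the path N_1 → N_6 ← N_4 is active, N_1 and N_4 are not d-separated given {N_3, N_5, N_6}.

No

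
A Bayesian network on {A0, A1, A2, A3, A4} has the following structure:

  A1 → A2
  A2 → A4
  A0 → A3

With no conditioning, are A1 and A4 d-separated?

No — A1 and A4 are not d-separated given ∅.

The only undirected path from A1 to A4 is:
  1. A1 → A2 → A4 — A2:chain[open] ⇒ active
Since the path A1 → A2 → A4 is active, A1 and A4 are not d-separated given ∅.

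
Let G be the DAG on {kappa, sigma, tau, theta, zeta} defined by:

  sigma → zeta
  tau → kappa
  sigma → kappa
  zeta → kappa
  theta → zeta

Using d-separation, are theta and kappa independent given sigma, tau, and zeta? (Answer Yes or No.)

Yes

There are 2 undirected paths between theta and kappa; checking each against the conditioning set {sigma, tau, zeta}:
  1. theta → zeta ← sigma → kappa — zeta:collider[open]; sigma:fork[blocks] ⇒ blocked
  2. theta → zeta → kappa — zeta:chain[blocks] ⇒ blocked
Every path is blocked, so theta and kappa are d-separated given {sigma, tau, zeta}.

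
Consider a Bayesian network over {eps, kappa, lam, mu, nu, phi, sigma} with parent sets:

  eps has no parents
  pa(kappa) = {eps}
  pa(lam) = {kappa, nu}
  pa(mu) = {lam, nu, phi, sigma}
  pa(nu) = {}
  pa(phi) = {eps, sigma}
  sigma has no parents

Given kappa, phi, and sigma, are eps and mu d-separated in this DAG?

We examine all 4 paths between eps and mu:
Path 1: eps → phi ← sigma → mu
  sigma is a fork here and sigma is conditioned on, so the path is blocked at sigma.
Path 2: eps → phi → mu
  phi is a chain here and phi is conditioned on, so the path is blocked at phi.
Path 3: eps → kappa → lam → mu
  kappa is a chain here and kappa is conditioned on, so the path is blocked at kappa.
Path 4: eps → kappa → lam ← nu → mu
  kappa is a chain here and kappa is conditioned on, so the path is blocked at kappa.
Since every path is blocked, d-separation holds.

Yes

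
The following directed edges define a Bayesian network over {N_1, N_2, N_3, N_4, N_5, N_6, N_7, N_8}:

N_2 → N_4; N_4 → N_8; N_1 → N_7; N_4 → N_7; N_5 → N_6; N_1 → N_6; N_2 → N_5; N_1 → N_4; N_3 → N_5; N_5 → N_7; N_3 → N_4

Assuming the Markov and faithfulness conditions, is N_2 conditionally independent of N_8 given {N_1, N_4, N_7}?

Yes — N_2 and N_8 are d-separated given {N_1, N_4, N_7}.

There are 6 undirected paths between N_2 and N_8; checking each against the conditioning set {N_1, N_4, N_7}:
  1. N_2 → N_5 → N_7 ← N_1 → N_4 → N_8 — N_5:chain[open]; N_7:collider[open]; N_1:fork[blocks]; N_4:chain[blocks] ⇒ blocked
  2. N_2 → N_5 → N_7 ← N_4 → N_8 — N_5:chain[open]; N_7:collider[open]; N_4:fork[blocks] ⇒ blocked
  3. N_2 → N_5 ← N_3 → N_4 → N_8 — N_5:collider[open]; N_3:fork[open]; N_4:chain[blocks] ⇒ blocked
  4. N_2 → N_5 → N_6 ← N_1 → N_7 ← N_4 → N_8 — N_5:chain[open]; N_6:collider[blocks]; N_1:fork[blocks]; N_7:collider[open]; N_4:fork[blocks] ⇒ blocked
  5. N_2 → N_5 → N_6 ← N_1 → N_4 → N_8 — N_5:chain[open]; N_6:collider[blocks]; N_1:fork[blocks]; N_4:chain[blocks] ⇒ blocked
  6. N_2 → N_4 → N_8 — N_4:chain[blocks] ⇒ blocked
All paths are blocked; N_2 ⊥ N_8 | {N_1, N_4, N_7} holds.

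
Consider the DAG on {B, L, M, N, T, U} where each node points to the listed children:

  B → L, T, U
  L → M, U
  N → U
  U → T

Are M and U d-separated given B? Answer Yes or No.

No

There are 3 undirected paths between M and U; checking each against the conditioning set {B}:
Path 1: M ← L → U
  L is a fork and L is not conditioned on — no node blocks this path, so it is active.
Path 2: M ← L ← B → T ← U
  B is a fork here and B is conditioned on, so the path is blocked at B.
Path 3: M ← L ← B → U
  B is a fork here and B is conditioned on, so the path is blocked at B.
At least one path is unblocked, so d-separation fails.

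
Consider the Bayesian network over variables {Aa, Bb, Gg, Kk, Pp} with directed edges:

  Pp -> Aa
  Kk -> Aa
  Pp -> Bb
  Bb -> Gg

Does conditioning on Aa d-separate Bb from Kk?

No

There is one path between Bb and Kk:
Path 1: Bb ← Pp → Aa ← Kk
  Pp is a fork and Pp is not conditioned on; Aa is a collider and Aa is conditioned on, which opens it — no node blocks this path, so it is active.
At least one path is unblocked, so d-separation fails.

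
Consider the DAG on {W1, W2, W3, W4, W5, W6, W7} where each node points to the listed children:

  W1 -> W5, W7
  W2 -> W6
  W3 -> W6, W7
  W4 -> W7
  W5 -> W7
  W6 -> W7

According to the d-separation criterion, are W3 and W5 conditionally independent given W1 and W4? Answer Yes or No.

Enumerating the 4 paths from W3 to W5 and testing each for blocking by {W1, W4}:
  1. W3 → W6 → W7 ← W5 — W6:chain[open]; W7:collider[blocks] ⇒ blocked
  2. W3 → W6 → W7 ← W1 → W5 — W6:chain[open]; W7:collider[blocks]; W1:fork[blocks] ⇒ blocked
  3. W3 → W7 ← W5 — W7:collider[blocks] ⇒ blocked
  4. W3 → W7 ← W1 → W5 — W7:collider[blocks]; W1:fork[blocks] ⇒ blocked
Every path is blocked, so W3 and W5 are d-separated given {W1, W4}.

Yes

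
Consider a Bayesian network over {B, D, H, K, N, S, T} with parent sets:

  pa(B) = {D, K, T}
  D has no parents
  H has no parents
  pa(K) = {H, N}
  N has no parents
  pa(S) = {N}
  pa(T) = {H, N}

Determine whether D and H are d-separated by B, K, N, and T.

4 paths connect D and H; each must be blocked for d-separation to hold:
Path 1: D → B ← T ← N → K ← H
  T is a chain here and T is conditioned on, so the path is blocked at T.
Path 2: D → B ← T ← H
  T is a chain here and T is conditioned on, so the path is blocked at T.
Path 3: D → B ← K ← N → T ← H
  K is a chain here and K is conditioned on, so the path is blocked at K.
Path 4: D → B ← K ← H
  K is a chain here and K is conditioned on, so the path is blocked at K.
All paths are blocked; D ⊥ H | {B, K, N, T} holds.

Yes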